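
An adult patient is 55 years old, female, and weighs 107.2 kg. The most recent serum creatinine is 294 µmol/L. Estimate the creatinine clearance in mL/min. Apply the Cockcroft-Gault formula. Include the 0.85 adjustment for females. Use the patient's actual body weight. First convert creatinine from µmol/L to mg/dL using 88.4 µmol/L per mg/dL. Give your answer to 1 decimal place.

32.3 mL/min

SCr = 294 / 88.4 = 3.326 mg/dL
CrCl = (140 − 55) × 107.2 / (72 × 3.326) × 0.85 = 9112.0 / 239.47 × 0.85 ≈ 32.3 mL/min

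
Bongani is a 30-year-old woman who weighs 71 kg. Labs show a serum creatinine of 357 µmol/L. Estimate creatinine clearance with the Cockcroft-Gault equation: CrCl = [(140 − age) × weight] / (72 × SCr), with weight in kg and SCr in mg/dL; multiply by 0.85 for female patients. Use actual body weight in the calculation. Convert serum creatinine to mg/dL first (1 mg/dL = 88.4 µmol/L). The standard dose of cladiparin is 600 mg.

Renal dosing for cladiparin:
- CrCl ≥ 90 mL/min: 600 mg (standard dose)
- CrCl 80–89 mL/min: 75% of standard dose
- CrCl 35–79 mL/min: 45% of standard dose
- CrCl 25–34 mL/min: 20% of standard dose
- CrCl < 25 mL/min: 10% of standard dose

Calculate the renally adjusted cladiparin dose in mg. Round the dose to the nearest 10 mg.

60 mg

SCr = 357 / 88.4 = 4.038 mg/dL
CrCl = (140 − 30) × 71 / (72 × 4.038) × 0.85 = 7810.0 / 290.74 × 0.85 ≈ 22.8 mL/min
CrCl ≈ 23 mL/min → bracket < 25 mL/min.
10% of 600 mg = 60 mg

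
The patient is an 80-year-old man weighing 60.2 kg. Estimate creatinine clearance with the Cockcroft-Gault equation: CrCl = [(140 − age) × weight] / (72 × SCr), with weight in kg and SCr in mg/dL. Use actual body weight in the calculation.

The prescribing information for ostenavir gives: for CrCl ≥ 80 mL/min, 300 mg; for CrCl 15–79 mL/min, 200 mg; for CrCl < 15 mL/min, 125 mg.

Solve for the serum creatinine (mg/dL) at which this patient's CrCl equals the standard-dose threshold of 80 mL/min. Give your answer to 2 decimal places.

Standard dose requires CrCl ≥ 80 mL/min.
Set (140 − 80) × 60.2 / (72 × SCr) = 80
SCr = (140 − 80) × 60.2 / (72 × 80) = 0.627 mg/dL

0.63 mg/dL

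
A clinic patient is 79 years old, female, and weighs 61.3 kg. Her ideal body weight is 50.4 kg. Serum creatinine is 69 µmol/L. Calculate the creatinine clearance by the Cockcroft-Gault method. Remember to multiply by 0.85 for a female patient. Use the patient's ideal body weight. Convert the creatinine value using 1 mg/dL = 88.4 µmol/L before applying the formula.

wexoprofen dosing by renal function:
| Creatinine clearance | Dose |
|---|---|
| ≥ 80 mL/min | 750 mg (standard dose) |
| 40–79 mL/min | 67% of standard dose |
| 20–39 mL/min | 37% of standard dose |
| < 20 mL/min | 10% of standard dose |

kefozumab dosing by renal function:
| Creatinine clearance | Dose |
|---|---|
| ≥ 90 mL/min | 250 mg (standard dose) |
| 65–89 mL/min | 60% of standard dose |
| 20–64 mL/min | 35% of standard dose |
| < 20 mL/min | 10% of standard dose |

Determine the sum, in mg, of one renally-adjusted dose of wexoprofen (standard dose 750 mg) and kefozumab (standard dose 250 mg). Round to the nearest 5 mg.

590 mg

SCr = 69 / 88.4 = 0.781 mg/dL
CrCl = (140 − 79) × 50.4 / (72 × 0.781) × 0.85 = 3074.4 / 56.23 × 0.85 ≈ 46.5 mL/min
CrCl ≈ 46 mL/min.
wexoprofen: 40–79 mL/min → 67% of 750 mg = 502.5 mg.
kefozumab: 20–64 mL/min → 35% of 250 mg = 87.5 mg.
Total = 502.5 + 87.5 = 590 mg.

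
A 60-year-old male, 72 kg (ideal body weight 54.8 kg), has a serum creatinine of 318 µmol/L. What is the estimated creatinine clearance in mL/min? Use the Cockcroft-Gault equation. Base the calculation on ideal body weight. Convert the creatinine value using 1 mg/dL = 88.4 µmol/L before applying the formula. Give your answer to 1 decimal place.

16.9 mL/min

SCr = 318 / 88.4 = 3.597 mg/dL
CrCl = (140 − 60) × 54.8 / (72 × 3.597) = 4384.0 / 258.98 ≈ 16.9 mL/min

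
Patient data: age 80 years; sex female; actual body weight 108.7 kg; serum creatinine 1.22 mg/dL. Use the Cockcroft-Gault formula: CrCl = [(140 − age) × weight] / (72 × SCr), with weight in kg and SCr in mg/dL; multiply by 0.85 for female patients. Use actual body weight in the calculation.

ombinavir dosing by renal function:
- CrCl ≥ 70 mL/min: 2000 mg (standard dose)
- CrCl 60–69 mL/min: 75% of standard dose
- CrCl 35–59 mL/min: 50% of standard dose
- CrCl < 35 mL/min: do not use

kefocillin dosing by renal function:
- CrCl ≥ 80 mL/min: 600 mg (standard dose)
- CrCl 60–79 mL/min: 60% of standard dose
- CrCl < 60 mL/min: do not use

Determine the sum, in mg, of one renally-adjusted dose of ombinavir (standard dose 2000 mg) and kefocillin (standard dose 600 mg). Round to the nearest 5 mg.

1860 mg

CrCl = (140 − 80) × 108.7 / (72 × 1.22) × 0.85 = 6522.0 / 87.84 × 0.85 ≈ 63.1 mL/min
CrCl ≈ 63 mL/min.
ombinavir: 60–69 mL/min → 75% of 2000 mg = 1500 mg.
kefocillin: 60–79 mL/min → 60% of 600 mg = 360 mg.
Total = 1500 + 360 = 1860 mg.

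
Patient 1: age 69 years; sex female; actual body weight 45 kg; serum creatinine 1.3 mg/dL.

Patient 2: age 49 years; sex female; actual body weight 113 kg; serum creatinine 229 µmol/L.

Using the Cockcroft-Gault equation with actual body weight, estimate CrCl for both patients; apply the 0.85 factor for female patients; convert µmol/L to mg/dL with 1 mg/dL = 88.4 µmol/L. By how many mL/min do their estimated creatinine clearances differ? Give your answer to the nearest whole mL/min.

18 mL/min

Patient 1: CrCl = (140 − 69) × 45 / (72 × 1.3) × 0.85 = 3195.0 / 93.60 × 0.85 ≈ 29.0 mL/min
Patient 2: SCr = 229 / 88.4 = 2.59 mg/dL
Patient 2: CrCl = (140 − 49) × 113 / (72 × 2.59) × 0.85 = 10283.0 / 186.48 × 0.85 ≈ 46.9 mL/min
|29.0 − 46.9| = 17.9 mL/min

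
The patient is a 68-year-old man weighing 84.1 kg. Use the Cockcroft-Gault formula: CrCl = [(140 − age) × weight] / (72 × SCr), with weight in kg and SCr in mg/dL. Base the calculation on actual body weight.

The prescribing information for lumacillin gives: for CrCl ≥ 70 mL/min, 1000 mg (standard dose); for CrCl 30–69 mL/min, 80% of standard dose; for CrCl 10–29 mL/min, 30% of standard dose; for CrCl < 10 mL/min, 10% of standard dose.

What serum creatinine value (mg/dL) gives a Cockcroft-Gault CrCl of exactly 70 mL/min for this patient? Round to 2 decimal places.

1.20 mg/dL

Standard dose requires CrCl ≥ 70 mL/min.
Set (140 − 68) × 84.1 / (72 × SCr) = 70
SCr = (140 − 68) × 84.1 / (72 × 70) = 1.201 mg/dL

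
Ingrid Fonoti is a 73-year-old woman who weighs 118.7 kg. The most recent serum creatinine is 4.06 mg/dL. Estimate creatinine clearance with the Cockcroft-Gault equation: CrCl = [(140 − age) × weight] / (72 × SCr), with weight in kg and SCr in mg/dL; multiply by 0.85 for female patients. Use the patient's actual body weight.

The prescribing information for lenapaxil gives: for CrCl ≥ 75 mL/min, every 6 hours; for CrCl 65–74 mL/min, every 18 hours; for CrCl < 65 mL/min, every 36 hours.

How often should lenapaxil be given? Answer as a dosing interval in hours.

CrCl = (140 − 73) × 118.7 / (72 × 4.06) × 0.85 = 7952.9 / 292.32 × 0.85 ≈ 23.1 mL/min
CrCl ≈ 23 mL/min → bracket < 65 mL/min → every 36 hours.

every 36 hours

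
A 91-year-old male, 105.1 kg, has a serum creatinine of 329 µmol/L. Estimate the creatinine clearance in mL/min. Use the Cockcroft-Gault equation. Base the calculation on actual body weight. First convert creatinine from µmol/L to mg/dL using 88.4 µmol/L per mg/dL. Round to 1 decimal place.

19.2 mL/min

SCr = 329 / 88.4 = 3.722 mg/dL
CrCl = (140 − 91) × 105.1 / (72 × 3.722) = 5149.9 / 267.98 ≈ 19.2 mL/min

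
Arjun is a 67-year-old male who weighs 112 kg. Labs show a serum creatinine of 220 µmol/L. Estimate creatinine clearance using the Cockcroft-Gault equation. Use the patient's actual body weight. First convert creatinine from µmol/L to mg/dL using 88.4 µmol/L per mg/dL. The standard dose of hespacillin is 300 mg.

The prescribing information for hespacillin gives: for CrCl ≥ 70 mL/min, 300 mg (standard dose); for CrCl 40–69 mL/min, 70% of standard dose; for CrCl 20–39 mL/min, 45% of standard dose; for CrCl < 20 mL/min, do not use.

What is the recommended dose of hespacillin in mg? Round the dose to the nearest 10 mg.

SCr = 220 / 88.4 = 2.489 mg/dL
CrCl = (140 − 67) × 112 / (72 × 2.489) = 8176.0 / 179.21 ≈ 45.6 mL/min
CrCl ≈ 46 mL/min → bracket 40–69 mL/min.
70% of 300 mg = 210 mg

210 mg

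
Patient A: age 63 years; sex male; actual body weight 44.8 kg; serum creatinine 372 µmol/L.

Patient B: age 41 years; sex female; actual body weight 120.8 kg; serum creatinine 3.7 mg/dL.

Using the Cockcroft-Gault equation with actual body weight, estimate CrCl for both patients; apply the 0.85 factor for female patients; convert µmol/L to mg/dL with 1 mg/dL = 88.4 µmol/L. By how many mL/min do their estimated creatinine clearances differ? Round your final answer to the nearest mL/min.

27 mL/min

Patient A: SCr = 372 / 88.4 = 4.208 mg/dL
Patient A: CrCl = (140 − 63) × 44.8 / (72 × 4.208) = 3449.6 / 302.98 ≈ 11.4 mL/min
Patient B: CrCl = (140 − 41) × 120.8 / (72 × 3.7) × 0.85 = 11959.2 / 266.40 × 0.85 ≈ 38.2 mL/min
|11.4 − 38.2| = 26.8 mL/min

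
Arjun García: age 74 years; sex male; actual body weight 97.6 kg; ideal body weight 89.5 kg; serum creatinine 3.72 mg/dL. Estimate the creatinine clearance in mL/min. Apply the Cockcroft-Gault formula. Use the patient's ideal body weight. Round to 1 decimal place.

CrCl = (140 − 74) × 89.5 / (72 × 3.72) = 5907.0 / 267.84 ≈ 22.1 mL/min

22.1 mL/min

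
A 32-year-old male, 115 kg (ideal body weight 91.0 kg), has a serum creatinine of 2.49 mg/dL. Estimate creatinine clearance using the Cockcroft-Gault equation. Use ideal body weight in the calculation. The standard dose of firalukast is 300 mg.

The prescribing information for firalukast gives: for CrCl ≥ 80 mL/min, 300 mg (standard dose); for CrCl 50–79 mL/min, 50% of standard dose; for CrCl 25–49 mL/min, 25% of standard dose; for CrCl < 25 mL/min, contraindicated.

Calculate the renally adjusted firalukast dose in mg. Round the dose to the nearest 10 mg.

CrCl = (140 − 32) × 91 / (72 × 2.49) = 9828.0 / 179.28 ≈ 54.8 mL/min
CrCl ≈ 55 mL/min → bracket 50–79 mL/min.
50% of 300 mg = 150 mg

150 mg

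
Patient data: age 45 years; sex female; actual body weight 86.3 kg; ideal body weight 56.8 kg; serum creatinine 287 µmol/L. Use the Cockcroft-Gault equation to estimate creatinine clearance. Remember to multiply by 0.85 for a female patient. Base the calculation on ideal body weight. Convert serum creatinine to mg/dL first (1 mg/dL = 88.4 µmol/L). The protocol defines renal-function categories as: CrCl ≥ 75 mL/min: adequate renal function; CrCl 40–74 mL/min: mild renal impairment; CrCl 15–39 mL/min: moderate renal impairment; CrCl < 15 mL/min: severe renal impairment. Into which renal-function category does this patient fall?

SCr = 287 / 88.4 = 3.247 mg/dL
CrCl = (140 − 45) × 56.8 / (72 × 3.247) × 0.85 = 5396.0 / 233.78 × 0.85 ≈ 19.6 mL/min
20 mL/min falls in the 'moderate renal impairment' range.

moderate renal impairment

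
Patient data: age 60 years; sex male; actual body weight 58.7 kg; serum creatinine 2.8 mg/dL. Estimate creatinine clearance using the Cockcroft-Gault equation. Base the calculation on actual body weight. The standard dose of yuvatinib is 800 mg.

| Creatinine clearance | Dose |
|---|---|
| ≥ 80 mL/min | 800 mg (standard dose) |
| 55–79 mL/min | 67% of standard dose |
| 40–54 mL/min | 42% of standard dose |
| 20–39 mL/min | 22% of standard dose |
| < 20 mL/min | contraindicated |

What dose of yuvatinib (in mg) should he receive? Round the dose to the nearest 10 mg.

CrCl = (140 − 60) × 58.7 / (72 × 2.8) = 4696.0 / 201.60 ≈ 23.3 mL/min
CrCl ≈ 23 mL/min → bracket 20–39 mL/min.
22% of 800 mg = 176 mg → 180 mg

180 mg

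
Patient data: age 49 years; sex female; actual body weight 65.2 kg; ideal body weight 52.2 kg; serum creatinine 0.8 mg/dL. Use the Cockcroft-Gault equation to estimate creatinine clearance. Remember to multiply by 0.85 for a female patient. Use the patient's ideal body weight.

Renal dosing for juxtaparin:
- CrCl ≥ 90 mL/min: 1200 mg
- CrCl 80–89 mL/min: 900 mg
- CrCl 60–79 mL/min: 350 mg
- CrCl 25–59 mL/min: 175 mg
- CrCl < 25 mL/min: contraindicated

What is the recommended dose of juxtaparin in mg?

CrCl = (140 − 49) × 52.2 / (72 × 0.8) × 0.85 = 4750.2 / 57.60 × 0.85 ≈ 70.1 mL/min
CrCl ≈ 70 mL/min → bracket 60–79 mL/min.
Dose for this bracket: 350 mg.

350 mg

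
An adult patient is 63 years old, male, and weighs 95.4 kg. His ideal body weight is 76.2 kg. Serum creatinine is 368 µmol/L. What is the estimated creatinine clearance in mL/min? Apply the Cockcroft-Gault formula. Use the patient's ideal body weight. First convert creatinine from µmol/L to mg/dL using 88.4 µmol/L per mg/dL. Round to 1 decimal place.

SCr = 368 / 88.4 = 4.163 mg/dL
CrCl = (140 − 63) × 76.2 / (72 × 4.163) = 5867.4 / 299.74 ≈ 19.6 mL/min

19.6 mL/min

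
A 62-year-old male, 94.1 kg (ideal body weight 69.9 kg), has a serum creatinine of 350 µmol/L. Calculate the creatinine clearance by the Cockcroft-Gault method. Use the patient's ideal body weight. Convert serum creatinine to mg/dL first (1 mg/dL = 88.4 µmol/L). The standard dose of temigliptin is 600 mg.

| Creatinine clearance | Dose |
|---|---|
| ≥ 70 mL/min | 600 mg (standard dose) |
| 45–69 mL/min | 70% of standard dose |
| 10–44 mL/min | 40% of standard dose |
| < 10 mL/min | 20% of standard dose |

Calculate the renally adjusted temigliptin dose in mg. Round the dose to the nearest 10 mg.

SCr = 350 / 88.4 = 3.959 mg/dL
CrCl = (140 − 62) × 69.9 / (72 × 3.959) = 5452.2 / 285.05 ≈ 19.1 mL/min
CrCl ≈ 19 mL/min → bracket 10–44 mL/min.
40% of 600 mg = 240 mg

240 mg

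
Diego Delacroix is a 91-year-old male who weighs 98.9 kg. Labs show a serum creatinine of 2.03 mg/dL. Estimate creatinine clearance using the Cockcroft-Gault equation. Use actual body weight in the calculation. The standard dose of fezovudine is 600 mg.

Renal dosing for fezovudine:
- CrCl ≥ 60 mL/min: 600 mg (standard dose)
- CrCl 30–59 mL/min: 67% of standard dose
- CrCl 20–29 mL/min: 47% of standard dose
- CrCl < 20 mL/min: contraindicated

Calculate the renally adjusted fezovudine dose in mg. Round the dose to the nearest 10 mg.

400 mg

CrCl = (140 − 91) × 98.9 / (72 × 2.03) = 4846.1 / 146.16 ≈ 33.2 mL/min
CrCl ≈ 33 mL/min → bracket 30–59 mL/min.
67% of 600 mg = 402 mg → 400 mg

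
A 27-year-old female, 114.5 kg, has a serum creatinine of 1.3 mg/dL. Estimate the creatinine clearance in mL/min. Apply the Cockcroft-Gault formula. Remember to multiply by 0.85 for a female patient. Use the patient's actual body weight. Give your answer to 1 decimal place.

CrCl = (140 − 27) × 114.5 / (72 × 1.3) × 0.85 = 12938.5 / 93.60 × 0.85 ≈ 117.5 mL/min

117.5 mL/min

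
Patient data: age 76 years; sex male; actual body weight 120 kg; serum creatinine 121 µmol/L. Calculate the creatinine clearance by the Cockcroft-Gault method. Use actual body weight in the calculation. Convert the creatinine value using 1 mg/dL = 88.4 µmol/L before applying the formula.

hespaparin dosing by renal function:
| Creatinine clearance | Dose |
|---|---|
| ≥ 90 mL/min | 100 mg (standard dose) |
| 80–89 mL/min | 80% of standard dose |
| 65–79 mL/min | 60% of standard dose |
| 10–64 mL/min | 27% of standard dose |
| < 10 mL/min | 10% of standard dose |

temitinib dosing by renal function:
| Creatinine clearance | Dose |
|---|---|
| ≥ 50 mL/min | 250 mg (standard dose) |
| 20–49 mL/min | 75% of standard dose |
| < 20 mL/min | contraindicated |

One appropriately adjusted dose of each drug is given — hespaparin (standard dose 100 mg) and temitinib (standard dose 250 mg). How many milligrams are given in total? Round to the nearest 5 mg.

310 mg

SCr = 121 / 88.4 = 1.369 mg/dL
CrCl = (140 − 76) × 120 / (72 × 1.369) = 7680.0 / 98.57 ≈ 77.9 mL/min
CrCl ≈ 78 mL/min.
hespaparin: 65–79 mL/min → 60% of 100 mg = 60 mg.
temitinib: ≥ 50 mL/min → 100% of 250 mg = 250 mg.
Total = 60 + 250 = 310 mg.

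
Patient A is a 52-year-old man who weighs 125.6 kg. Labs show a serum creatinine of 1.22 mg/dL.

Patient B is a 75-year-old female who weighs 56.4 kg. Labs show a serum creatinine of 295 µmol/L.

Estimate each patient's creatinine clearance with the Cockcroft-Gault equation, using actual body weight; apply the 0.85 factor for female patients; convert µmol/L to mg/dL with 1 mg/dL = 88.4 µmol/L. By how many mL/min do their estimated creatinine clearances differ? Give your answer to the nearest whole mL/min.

Patient A: CrCl = (140 − 52) × 125.6 / (72 × 1.22) = 11052.8 / 87.84 ≈ 125.8 mL/min
Patient B: SCr = 295 / 88.4 = 3.337 mg/dL
Patient B: CrCl = (140 − 75) × 56.4 / (72 × 3.337) × 0.85 = 3666.0 / 240.26 × 0.85 ≈ 13.0 mL/min
|125.8 − 13.0| = 112.8 mL/min

113 mL/min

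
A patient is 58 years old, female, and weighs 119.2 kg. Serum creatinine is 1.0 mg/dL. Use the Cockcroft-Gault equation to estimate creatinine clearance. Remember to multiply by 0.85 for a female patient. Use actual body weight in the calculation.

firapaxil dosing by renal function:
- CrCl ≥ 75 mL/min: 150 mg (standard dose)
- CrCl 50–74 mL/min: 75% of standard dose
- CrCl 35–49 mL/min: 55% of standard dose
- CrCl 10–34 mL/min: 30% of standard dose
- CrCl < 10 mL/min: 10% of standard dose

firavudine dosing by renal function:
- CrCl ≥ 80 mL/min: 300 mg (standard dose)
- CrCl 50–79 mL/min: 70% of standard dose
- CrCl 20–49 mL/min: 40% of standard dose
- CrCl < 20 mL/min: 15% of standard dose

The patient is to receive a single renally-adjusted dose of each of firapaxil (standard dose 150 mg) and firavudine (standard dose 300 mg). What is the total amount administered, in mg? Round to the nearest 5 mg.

CrCl = (140 − 58) × 119.2 / (72 × 1) × 0.85 = 9774.4 / 72.00 × 0.85 ≈ 115.4 mL/min
CrCl ≈ 115 mL/min.
firapaxil: ≥ 75 mL/min → 100% of 150 mg = 150 mg.
firavudine: ≥ 80 mL/min → 100% of 300 mg = 300 mg.
Total = 150 + 300 = 450 mg.

450 mg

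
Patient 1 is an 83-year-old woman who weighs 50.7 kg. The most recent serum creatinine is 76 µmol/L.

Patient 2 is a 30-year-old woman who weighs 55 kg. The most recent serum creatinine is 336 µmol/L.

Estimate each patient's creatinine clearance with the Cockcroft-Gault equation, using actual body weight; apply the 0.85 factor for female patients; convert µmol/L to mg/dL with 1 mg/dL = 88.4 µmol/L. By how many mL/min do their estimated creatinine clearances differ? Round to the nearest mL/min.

Patient 1: SCr = 76 / 88.4 = 0.86 mg/dL
Patient 1: CrCl = (140 − 83) × 50.7 / (72 × 0.86) × 0.85 = 2889.9 / 61.92 × 0.85 ≈ 39.7 mL/min
Patient 2: SCr = 336 / 88.4 = 3.801 mg/dL
Patient 2: CrCl = (140 − 30) × 55 / (72 × 3.801) × 0.85 = 6050.0 / 273.67 × 0.85 ≈ 18.8 mL/min
|39.7 − 18.8| = 20.9 mL/min

21 mL/min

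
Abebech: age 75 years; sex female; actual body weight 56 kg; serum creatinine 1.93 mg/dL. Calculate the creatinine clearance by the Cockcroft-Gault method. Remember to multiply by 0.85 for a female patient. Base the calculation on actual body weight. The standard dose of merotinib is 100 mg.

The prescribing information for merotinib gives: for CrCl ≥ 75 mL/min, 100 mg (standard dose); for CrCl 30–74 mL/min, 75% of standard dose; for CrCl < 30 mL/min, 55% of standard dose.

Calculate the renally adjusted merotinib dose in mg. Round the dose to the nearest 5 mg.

CrCl = (140 − 75) × 56 / (72 × 1.93) × 0.85 = 3640.0 / 138.96 × 0.85 ≈ 22.3 mL/min
CrCl ≈ 22 mL/min → bracket < 30 mL/min.
55% of 100 mg = 55 mg

55 mg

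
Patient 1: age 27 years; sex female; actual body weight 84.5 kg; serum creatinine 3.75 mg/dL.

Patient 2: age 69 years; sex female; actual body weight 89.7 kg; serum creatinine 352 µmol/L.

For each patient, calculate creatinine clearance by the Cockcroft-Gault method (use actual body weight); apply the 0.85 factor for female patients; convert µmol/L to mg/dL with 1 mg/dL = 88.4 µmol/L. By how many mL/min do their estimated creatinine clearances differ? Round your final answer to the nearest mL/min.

11 mL/min

Patient 1: CrCl = (140 − 27) × 84.5 / (72 × 3.75) × 0.85 = 9548.5 / 270.00 × 0.85 ≈ 30.1 mL/min
Patient 2: SCr = 352 / 88.4 = 3.982 mg/dL
Patient 2: CrCl = (140 − 69) × 89.7 / (72 × 3.982) × 0.85 = 6368.7 / 286.70 × 0.85 ≈ 18.9 mL/min
|30.1 − 18.9| = 11.2 mL/min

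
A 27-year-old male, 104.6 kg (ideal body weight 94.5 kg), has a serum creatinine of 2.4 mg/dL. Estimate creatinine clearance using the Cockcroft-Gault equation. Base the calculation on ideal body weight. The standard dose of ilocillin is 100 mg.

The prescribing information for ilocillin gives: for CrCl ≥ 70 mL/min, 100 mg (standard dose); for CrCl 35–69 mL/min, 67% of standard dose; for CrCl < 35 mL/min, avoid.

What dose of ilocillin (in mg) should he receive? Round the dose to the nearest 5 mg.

65 mg

CrCl = (140 − 27) × 94.5 / (72 × 2.4) = 10678.5 / 172.80 ≈ 61.8 mL/min
CrCl ≈ 62 mL/min → bracket 35–69 mL/min.
67% of 100 mg = 67 mg → 65 mg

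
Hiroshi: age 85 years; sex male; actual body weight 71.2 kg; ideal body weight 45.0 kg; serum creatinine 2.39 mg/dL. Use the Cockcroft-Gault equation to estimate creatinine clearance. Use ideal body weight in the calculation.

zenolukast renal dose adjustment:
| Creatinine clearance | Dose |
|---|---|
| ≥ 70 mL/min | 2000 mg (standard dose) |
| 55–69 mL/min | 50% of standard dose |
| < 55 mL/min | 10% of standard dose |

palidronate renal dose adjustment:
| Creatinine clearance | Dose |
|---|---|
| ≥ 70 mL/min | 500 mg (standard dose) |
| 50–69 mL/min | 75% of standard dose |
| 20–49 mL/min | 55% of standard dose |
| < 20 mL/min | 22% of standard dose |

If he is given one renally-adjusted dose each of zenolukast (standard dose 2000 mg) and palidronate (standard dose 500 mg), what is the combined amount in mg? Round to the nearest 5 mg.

CrCl = (140 − 85) × 45 / (72 × 2.39) = 2475.0 / 172.08 ≈ 14.4 mL/min
CrCl ≈ 14 mL/min.
zenolukast: < 55 mL/min → 10% of 2000 mg = 200 mg.
palidronate: < 20 mL/min → 22% of 500 mg = 110 mg.
Total = 200 + 110 = 310 mg.

310 mg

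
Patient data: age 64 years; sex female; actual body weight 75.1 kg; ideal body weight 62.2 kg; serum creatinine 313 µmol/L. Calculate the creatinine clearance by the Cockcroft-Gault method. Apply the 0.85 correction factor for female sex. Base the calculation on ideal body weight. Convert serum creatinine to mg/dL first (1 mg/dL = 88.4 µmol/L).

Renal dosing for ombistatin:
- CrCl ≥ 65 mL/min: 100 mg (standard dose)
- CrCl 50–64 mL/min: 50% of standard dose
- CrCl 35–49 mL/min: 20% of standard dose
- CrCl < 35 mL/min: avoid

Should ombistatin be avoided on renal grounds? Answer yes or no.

SCr = 313 / 88.4 = 3.541 mg/dL
CrCl = (140 − 64) × 62.2 / (72 × 3.541) × 0.85 = 4727.2 / 254.95 × 0.85 ≈ 15.8 mL/min
CrCl ≈ 16 mL/min, which is < 35 mL/min.

yes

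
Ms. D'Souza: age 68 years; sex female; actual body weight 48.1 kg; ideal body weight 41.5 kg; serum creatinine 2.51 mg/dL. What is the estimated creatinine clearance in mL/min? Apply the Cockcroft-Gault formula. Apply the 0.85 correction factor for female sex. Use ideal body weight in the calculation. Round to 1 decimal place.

14.1 mL/min

CrCl = (140 − 68) × 41.5 / (72 × 2.51) × 0.85 = 2988.0 / 180.72 × 0.85 ≈ 14.1 mL/min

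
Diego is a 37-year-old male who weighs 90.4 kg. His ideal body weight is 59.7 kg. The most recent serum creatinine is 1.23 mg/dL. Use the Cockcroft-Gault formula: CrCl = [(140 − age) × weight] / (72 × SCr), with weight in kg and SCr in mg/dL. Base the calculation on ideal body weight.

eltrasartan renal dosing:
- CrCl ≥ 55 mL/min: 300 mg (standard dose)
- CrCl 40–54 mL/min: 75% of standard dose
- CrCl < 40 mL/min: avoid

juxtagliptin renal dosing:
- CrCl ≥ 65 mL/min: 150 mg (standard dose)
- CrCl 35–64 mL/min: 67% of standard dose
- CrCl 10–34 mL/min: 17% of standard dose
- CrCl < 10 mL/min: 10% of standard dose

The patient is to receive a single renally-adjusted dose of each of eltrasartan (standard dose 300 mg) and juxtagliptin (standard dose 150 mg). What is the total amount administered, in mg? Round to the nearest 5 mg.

450 mg

CrCl = (140 − 37) × 59.7 / (72 × 1.23) = 6149.1 / 88.56 ≈ 69.4 mL/min
CrCl ≈ 69 mL/min.
eltrasartan: ≥ 55 mL/min → 100% of 300 mg = 300 mg.
juxtagliptin: ≥ 65 mL/min → 100% of 150 mg = 150 mg.
Total = 300 + 150 = 450 mg.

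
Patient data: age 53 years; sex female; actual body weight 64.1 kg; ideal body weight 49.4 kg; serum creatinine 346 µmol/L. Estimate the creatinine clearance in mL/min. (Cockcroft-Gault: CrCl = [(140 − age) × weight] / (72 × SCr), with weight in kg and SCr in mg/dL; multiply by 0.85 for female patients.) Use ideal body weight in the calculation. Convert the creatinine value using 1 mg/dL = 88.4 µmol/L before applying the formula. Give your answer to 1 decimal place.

13.0 mL/min

SCr = 346 / 88.4 = 3.914 mg/dL
CrCl = (140 − 53) × 49.4 / (72 × 3.914) × 0.85 = 4297.8 / 281.81 × 0.85 ≈ 13.0 mL/min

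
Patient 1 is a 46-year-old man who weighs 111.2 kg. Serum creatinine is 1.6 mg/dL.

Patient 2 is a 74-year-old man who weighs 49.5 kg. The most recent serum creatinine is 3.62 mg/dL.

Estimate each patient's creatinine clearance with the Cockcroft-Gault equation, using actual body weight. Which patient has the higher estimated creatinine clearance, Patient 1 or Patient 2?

Patient 1: CrCl = (140 − 46) × 111.2 / (72 × 1.6) = 10452.8 / 115.20 ≈ 90.7 mL/min
Patient 2: CrCl = (140 − 74) × 49.5 / (72 × 3.62) = 3267.0 / 260.64 ≈ 12.5 mL/min
90.7 vs 12.5 mL/min → Patient 1 is higher.

Patient 1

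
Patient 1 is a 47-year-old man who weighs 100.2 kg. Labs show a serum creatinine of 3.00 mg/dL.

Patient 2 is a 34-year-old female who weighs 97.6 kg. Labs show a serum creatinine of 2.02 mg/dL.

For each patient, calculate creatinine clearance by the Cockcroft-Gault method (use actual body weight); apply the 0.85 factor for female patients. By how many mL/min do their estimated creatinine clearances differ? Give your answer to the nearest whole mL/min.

Patient 1: CrCl = (140 − 47) × 100.2 / (72 × 3) = 9318.6 / 216.00 ≈ 43.1 mL/min
Patient 2: CrCl = (140 − 34) × 97.6 / (72 × 2.02) × 0.85 = 10345.6 / 145.44 × 0.85 ≈ 60.5 mL/min
|43.1 − 60.5| = 17.4 mL/min

17 mL/min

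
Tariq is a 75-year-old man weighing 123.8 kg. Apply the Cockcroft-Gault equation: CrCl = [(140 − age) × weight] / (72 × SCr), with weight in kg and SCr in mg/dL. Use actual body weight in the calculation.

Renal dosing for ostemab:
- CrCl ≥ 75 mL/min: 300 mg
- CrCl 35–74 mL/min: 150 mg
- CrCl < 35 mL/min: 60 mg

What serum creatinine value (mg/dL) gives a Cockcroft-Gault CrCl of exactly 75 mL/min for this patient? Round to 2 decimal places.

Standard dose requires CrCl ≥ 75 mL/min.
Set (140 − 75) × 123.8 / (72 × SCr) = 75
SCr = (140 − 75) × 123.8 / (72 × 75) = 1.490 mg/dL

1.49 mg/dL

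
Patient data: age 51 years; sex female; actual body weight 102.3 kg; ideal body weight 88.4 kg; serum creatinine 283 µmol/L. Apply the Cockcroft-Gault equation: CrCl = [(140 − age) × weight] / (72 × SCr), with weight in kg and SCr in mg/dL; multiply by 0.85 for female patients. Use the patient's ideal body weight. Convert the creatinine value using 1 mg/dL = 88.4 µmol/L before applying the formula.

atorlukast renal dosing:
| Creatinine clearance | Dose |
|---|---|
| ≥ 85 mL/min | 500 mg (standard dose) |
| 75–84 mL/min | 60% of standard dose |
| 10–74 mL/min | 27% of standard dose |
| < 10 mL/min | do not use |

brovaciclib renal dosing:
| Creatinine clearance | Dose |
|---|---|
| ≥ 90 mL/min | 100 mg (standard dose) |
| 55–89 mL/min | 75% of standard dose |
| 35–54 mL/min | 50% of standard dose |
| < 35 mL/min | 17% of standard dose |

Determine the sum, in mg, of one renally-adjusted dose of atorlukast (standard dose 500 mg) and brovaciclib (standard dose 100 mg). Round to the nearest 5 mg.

150 mg

SCr = 283 / 88.4 = 3.201 mg/dL
CrCl = (140 − 51) × 88.4 / (72 × 3.201) × 0.85 = 7867.6 / 230.47 × 0.85 ≈ 29.0 mL/min
CrCl ≈ 29 mL/min.
atorlukast: 10–74 mL/min → 27% of 500 mg = 135 mg.
brovaciclib: < 35 mL/min → 17% of 100 mg = 17 mg.
Total = 135 + 17 = 152 mg.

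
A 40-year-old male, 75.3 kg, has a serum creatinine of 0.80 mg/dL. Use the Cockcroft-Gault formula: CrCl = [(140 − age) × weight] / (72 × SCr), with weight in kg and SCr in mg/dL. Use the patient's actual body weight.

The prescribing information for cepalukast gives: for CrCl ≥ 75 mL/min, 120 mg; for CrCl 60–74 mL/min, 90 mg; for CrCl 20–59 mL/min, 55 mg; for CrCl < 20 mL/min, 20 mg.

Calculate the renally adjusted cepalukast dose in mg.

CrCl = (140 − 40) × 75.3 / (72 × 0.8) = 7530.0 / 57.60 ≈ 130.7 mL/min
CrCl ≈ 131 mL/min → bracket ≥ 75 mL/min.
Dose for this bracket: 120 mg.

120 mg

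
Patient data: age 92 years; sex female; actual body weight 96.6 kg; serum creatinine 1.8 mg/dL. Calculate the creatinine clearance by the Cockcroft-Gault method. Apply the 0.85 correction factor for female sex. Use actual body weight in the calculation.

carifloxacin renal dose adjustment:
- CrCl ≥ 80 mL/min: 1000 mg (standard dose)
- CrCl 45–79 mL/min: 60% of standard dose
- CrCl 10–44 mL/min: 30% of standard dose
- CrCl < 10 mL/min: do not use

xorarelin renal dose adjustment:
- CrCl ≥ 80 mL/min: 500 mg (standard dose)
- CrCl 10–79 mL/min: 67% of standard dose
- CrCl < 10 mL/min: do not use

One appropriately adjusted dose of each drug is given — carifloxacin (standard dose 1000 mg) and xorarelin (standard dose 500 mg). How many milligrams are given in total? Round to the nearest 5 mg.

635 mg

CrCl = (140 − 92) × 96.6 / (72 × 1.8) × 0.85 = 4636.8 / 129.60 × 0.85 ≈ 30.4 mL/min
CrCl ≈ 30 mL/min.
carifloxacin: 10–44 mL/min → 30% of 1000 mg = 300 mg.
xorarelin: 10–79 mL/min → 67% of 500 mg = 335 mg.
Total = 300 + 335 = 635 mg.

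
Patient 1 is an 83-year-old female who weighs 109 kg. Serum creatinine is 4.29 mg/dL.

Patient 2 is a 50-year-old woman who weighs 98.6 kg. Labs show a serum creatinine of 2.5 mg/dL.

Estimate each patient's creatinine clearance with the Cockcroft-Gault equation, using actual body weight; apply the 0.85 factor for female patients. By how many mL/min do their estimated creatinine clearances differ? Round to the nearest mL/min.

25 mL/min

Patient 1: CrCl = (140 − 83) × 109 / (72 × 4.29) × 0.85 = 6213.0 / 308.88 × 0.85 ≈ 17.1 mL/min
Patient 2: CrCl = (140 − 50) × 98.6 / (72 × 2.5) × 0.85 = 8874.0 / 180.00 × 0.85 ≈ 41.9 mL/min
|17.1 − 41.9| = 24.8 mL/min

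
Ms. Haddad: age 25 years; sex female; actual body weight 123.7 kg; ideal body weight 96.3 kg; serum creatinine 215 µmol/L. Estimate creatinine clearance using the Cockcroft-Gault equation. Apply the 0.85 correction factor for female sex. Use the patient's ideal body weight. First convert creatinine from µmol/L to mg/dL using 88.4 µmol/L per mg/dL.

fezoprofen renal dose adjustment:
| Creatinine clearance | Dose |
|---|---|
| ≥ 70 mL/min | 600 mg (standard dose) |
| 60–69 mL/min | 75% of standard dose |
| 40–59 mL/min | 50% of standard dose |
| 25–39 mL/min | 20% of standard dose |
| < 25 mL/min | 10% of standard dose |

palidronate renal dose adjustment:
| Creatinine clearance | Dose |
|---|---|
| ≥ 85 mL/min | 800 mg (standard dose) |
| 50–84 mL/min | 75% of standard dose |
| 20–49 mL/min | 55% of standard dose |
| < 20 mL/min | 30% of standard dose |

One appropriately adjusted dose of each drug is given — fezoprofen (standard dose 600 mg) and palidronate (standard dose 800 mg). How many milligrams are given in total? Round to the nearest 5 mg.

SCr = 215 / 88.4 = 2.432 mg/dL
CrCl = (140 − 25) × 96.3 / (72 × 2.432) × 0.85 = 11074.5 / 175.10 × 0.85 ≈ 53.8 mL/min
CrCl ≈ 54 mL/min.
fezoprofen: 40–59 mL/min → 50% of 600 mg = 300 mg.
palidronate: 50–84 mL/min → 75% of 800 mg = 600 mg.
Total = 300 + 600 = 900 mg.

900 mg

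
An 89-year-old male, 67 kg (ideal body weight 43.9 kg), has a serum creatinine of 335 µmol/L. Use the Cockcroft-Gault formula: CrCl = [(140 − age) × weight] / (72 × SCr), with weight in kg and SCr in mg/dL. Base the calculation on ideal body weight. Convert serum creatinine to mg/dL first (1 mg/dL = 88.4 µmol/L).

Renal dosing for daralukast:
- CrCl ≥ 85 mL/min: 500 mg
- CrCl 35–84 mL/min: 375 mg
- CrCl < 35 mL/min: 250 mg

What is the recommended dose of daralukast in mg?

250 mg

SCr = 335 / 88.4 = 3.79 mg/dL
CrCl = (140 − 89) × 43.9 / (72 × 3.79) = 2238.9 / 272.88 ≈ 8.2 mL/min
CrCl ≈ 8 mL/min → bracket < 35 mL/min.
Dose for this bracket: 250 mg.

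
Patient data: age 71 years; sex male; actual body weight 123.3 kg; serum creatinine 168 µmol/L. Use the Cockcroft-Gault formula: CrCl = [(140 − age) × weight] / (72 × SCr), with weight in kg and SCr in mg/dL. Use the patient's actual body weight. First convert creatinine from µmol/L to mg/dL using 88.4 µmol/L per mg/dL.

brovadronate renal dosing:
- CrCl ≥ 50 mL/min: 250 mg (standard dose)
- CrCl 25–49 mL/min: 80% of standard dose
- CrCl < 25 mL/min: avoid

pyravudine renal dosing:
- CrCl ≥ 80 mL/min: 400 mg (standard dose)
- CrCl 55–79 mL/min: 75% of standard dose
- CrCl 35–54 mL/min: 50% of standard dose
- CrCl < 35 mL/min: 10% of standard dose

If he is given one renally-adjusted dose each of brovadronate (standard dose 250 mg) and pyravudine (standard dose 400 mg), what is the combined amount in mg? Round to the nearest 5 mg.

SCr = 168 / 88.4 = 1.9 mg/dL
CrCl = (140 − 71) × 123.3 / (72 × 1.9) = 8507.7 / 136.80 ≈ 62.2 mL/min
CrCl ≈ 62 mL/min.
brovadronate: ≥ 50 mL/min → 100% of 250 mg = 250 mg.
pyravudine: 55–79 mL/min → 75% of 400 mg = 300 mg.
Total = 250 + 300 = 550 mg.

550 mg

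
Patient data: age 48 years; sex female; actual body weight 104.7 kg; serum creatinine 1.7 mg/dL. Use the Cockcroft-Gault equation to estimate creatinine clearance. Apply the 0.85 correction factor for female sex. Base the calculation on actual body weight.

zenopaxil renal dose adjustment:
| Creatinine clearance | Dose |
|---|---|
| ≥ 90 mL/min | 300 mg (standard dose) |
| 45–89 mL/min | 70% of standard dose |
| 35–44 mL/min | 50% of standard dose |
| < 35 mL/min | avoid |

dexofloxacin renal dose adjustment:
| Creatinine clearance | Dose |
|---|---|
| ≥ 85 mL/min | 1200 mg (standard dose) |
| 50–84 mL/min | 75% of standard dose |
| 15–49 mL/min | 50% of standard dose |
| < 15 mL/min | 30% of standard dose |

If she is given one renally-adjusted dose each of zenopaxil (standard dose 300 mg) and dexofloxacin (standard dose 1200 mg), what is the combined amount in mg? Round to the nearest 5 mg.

CrCl = (140 − 48) × 104.7 / (72 × 1.7) × 0.85 = 9632.4 / 122.40 × 0.85 ≈ 66.9 mL/min
CrCl ≈ 67 mL/min.
zenopaxil: 45–89 mL/min → 70% of 300 mg = 210 mg.
dexofloxacin: 50–84 mL/min → 75% of 1200 mg = 900 mg.
Total = 210 + 900 = 1110 mg.

1110 mg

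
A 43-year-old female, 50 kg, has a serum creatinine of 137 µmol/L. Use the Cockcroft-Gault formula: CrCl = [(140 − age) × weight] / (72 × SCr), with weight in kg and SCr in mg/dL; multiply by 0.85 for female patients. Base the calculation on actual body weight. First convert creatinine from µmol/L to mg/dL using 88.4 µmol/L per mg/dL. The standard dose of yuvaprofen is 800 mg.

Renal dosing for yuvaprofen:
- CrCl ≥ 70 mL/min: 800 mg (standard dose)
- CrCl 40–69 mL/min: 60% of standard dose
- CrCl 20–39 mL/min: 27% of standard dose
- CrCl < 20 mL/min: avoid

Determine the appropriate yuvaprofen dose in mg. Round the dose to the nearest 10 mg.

SCr = 137 / 88.4 = 1.55 mg/dL
CrCl = (140 − 43) × 50 / (72 × 1.55) × 0.85 = 4850.0 / 111.60 × 0.85 ≈ 36.9 mL/min
CrCl ≈ 37 mL/min → bracket 20–39 mL/min.
27% of 800 mg = 216 mg → 220 mg

220 mg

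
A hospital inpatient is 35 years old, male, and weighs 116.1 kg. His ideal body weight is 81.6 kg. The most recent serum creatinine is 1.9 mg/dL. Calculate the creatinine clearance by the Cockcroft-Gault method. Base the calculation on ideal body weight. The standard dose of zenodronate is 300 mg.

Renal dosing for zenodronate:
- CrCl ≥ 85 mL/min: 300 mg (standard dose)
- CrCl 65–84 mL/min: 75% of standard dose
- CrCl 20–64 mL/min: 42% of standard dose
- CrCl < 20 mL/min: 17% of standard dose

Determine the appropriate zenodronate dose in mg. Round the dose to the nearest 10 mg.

CrCl = (140 − 35) × 81.6 / (72 × 1.9) = 8568.0 / 136.80 ≈ 62.6 mL/min
CrCl ≈ 63 mL/min → bracket 20–64 mL/min.
42% of 300 mg = 126 mg → 130 mg

130 mg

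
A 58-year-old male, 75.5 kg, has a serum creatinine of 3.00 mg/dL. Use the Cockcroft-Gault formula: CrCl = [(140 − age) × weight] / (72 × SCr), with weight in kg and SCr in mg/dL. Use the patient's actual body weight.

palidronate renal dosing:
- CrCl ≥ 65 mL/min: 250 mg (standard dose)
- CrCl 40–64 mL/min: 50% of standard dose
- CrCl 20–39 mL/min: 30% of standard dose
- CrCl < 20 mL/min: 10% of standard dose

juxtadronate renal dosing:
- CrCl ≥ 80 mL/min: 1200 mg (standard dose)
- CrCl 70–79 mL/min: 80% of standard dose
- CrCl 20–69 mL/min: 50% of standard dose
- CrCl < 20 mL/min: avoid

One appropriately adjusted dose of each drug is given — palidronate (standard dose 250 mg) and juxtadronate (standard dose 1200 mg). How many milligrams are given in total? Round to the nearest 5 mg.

CrCl = (140 − 58) × 75.5 / (72 × 3) = 6191.0 / 216.00 ≈ 28.7 mL/min
CrCl ≈ 29 mL/min.
palidronate: 20–39 mL/min → 30% of 250 mg = 75 mg.
juxtadronate: 20–69 mL/min → 50% of 1200 mg = 600 mg.
Total = 75 + 600 = 675 mg.

675 mg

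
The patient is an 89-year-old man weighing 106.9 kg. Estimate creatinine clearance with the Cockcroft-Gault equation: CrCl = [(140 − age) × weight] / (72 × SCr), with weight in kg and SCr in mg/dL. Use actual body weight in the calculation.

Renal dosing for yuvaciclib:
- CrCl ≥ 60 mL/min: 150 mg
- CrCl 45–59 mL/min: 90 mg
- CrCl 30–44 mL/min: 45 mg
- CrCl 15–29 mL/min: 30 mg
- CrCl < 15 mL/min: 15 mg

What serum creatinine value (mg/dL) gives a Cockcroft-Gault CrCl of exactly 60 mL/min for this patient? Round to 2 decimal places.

1.26 mg/dL

Standard dose requires CrCl ≥ 60 mL/min.
Set (140 − 89) × 106.9 / (72 × SCr) = 60
SCr = (140 − 89) × 106.9 / (72 × 60) = 1.262 mg/dL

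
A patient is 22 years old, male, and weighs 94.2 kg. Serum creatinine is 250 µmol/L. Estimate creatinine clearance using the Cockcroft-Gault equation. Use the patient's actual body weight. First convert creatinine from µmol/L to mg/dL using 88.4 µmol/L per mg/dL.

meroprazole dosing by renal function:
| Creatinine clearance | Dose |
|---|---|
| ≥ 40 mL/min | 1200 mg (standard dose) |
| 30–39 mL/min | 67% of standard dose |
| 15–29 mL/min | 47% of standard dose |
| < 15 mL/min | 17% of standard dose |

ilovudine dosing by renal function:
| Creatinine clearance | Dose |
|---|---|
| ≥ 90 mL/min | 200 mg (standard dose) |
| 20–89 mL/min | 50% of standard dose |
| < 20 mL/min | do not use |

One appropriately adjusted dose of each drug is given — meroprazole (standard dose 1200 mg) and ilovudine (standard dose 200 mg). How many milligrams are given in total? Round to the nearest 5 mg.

SCr = 250 / 88.4 = 2.828 mg/dL
CrCl = (140 − 22) × 94.2 / (72 × 2.828) = 11115.6 / 203.62 ≈ 54.6 mL/min
CrCl ≈ 55 mL/min.
meroprazole: ≥ 40 mL/min → 100% of 1200 mg = 1200 mg.
ilovudine: 20–89 mL/min → 50% of 200 mg = 100 mg.
Total = 1200 + 100 = 1300 mg.

1300 mg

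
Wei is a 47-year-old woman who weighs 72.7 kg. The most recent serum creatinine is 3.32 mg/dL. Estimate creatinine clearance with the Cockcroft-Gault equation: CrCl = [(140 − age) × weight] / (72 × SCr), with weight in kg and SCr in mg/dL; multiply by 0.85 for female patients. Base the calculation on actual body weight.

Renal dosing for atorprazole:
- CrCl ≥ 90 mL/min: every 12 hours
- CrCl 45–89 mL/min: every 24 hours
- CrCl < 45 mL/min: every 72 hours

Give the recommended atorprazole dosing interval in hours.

every 72 hours

CrCl = (140 − 47) × 72.7 / (72 × 3.32) × 0.85 = 6761.1 / 239.04 × 0.85 ≈ 24.0 mL/min
CrCl ≈ 24 mL/min → bracket < 45 mL/min → every 72 hours.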